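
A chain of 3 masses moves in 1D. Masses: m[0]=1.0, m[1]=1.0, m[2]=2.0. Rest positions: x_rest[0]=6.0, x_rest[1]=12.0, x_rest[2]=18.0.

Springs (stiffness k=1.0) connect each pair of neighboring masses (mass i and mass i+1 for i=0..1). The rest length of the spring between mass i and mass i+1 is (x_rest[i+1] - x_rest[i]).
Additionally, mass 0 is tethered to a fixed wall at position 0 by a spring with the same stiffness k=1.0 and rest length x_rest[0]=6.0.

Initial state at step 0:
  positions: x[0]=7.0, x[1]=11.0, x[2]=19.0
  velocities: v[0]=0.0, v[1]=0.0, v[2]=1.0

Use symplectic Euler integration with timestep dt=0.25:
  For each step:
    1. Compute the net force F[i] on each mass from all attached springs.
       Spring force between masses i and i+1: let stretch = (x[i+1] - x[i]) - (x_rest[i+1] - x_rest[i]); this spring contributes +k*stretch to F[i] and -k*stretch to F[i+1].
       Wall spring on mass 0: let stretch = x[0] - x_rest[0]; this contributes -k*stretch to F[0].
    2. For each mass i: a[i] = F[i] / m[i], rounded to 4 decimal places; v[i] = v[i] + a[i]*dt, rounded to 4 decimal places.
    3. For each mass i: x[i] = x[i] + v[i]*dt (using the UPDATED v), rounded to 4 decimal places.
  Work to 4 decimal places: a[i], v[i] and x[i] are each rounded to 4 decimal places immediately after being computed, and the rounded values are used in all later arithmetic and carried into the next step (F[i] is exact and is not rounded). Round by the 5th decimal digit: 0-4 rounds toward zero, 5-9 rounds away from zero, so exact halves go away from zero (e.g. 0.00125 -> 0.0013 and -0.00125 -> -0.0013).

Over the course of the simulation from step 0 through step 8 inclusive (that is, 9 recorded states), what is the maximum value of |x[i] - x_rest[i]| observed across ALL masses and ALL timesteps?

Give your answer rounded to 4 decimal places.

Step 0: x=[7.0000 11.0000 19.0000] v=[0.0000 0.0000 1.0000]
Step 1: x=[6.8125 11.2500 19.1875] v=[-0.7500 1.0000 0.7500]
Step 2: x=[6.4766 11.7188 19.3145] v=[-1.3438 1.8750 0.5078]
Step 3: x=[6.0635 12.3347 19.3916] v=[-1.6524 2.4634 0.3083]
Step 4: x=[5.6634 12.9997 19.4357] v=[-1.6005 2.6598 0.1762]
Step 5: x=[5.3678 13.6084 19.4661] v=[-1.1823 2.4347 0.1217]
Step 6: x=[5.2518 14.0682 19.5010] v=[-0.4641 1.8390 0.1395]
Step 7: x=[5.3586 14.3165 19.5536] v=[0.4271 0.9931 0.2104]
Step 8: x=[5.6903 14.3322 19.6301] v=[1.3269 0.0629 0.3058]
Max displacement = 2.3322

Answer: 2.3322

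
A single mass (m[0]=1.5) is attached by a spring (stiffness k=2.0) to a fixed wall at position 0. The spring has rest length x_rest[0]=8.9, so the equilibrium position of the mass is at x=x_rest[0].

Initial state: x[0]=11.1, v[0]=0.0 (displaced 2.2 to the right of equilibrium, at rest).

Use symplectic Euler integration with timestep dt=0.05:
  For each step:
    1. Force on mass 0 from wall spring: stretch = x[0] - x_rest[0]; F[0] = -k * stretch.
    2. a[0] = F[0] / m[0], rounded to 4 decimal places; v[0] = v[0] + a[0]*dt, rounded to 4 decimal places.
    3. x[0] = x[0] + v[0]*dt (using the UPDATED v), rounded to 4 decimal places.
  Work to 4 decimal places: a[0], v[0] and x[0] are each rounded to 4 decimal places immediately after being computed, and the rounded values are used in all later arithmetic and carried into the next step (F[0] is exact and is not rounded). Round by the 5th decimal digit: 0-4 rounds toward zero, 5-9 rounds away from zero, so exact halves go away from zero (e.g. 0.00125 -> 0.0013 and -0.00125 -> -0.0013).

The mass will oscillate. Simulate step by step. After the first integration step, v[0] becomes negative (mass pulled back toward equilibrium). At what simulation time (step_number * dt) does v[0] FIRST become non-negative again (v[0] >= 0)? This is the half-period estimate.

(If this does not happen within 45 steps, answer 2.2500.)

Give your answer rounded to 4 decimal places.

Step 0: x=[11.1000] v=[0.0000]
Step 1: x=[11.0927] v=[-0.1467]
Step 2: x=[11.0781] v=[-0.2929]
Step 3: x=[11.0562] v=[-0.4381]
Step 4: x=[11.0271] v=[-0.5818]
Step 5: x=[10.9909] v=[-0.7236]
Step 6: x=[10.9478] v=[-0.8630]
Step 7: x=[10.8978] v=[-0.9995]
Step 8: x=[10.8412] v=[-1.1327]
Step 9: x=[10.7781] v=[-1.2621]
Step 10: x=[10.7087] v=[-1.3873]
Step 11: x=[10.6333] v=[-1.5079]
Step 12: x=[10.5521] v=[-1.6235]
Step 13: x=[10.4654] v=[-1.7336]
Step 14: x=[10.3735] v=[-1.8380]
Step 15: x=[10.2767] v=[-1.9362]
Step 16: x=[10.1753] v=[-2.0280]
Step 17: x=[10.0697] v=[-2.1130]
Step 18: x=[9.9602] v=[-2.1910]
Step 19: x=[9.8471] v=[-2.2617]
Step 20: x=[9.7309] v=[-2.3248]
Step 21: x=[9.6119] v=[-2.3802]
Step 22: x=[9.4905] v=[-2.4277]
Step 23: x=[9.3671] v=[-2.4671]
Step 24: x=[9.2422] v=[-2.4982]
Step 25: x=[9.1162] v=[-2.5210]
Step 26: x=[8.9894] v=[-2.5354]
Step 27: x=[8.8623] v=[-2.5414]
Step 28: x=[8.7354] v=[-2.5389]
Step 29: x=[8.6090] v=[-2.5279]
Step 30: x=[8.4836] v=[-2.5085]
Step 31: x=[8.3596] v=[-2.4807]
Step 32: x=[8.2374] v=[-2.4447]
Step 33: x=[8.1174] v=[-2.4005]
Step 34: x=[8.0000] v=[-2.3483]
Step 35: x=[7.8856] v=[-2.2883]
Step 36: x=[7.7746] v=[-2.2207]
Step 37: x=[7.6673] v=[-2.1457]
Step 38: x=[7.5641] v=[-2.0635]
Step 39: x=[7.4654] v=[-1.9744]
Step 40: x=[7.3715] v=[-1.8788]
Step 41: x=[7.2827] v=[-1.7769]
Step 42: x=[7.1992] v=[-1.6691]
Step 43: x=[7.1214] v=[-1.5557]
Step 44: x=[7.0495] v=[-1.4371]
Step 45: x=[6.9838] v=[-1.3137]
v[0] did not become non-negative within 45 steps; using fallback time=2.2500

Answer: 2.2500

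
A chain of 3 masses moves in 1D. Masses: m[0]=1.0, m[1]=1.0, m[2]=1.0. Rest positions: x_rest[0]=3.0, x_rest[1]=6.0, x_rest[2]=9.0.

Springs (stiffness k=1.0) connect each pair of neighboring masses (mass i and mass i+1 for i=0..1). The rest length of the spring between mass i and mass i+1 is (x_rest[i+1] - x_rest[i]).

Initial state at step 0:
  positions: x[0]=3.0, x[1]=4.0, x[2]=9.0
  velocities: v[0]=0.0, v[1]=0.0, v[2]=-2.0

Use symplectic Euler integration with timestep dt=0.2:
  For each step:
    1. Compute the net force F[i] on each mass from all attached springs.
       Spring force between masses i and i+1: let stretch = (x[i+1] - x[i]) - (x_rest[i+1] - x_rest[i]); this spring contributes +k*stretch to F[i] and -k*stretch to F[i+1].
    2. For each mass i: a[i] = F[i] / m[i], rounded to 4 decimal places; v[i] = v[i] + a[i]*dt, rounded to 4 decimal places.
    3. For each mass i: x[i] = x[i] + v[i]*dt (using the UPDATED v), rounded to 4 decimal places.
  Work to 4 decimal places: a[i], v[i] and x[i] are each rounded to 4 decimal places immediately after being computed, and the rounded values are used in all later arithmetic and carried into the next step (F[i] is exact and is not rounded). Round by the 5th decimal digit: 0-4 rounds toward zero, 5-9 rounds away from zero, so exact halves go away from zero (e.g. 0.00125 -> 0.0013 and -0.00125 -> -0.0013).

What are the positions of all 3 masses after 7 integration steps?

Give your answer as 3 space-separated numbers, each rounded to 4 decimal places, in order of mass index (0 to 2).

Answer: 1.6803 5.8209 5.6987

Derivation:
Step 0: x=[3.0000 4.0000 9.0000] v=[0.0000 0.0000 -2.0000]
Step 1: x=[2.9200 4.1600 8.5200] v=[-0.4000 0.8000 -2.4000]
Step 2: x=[2.7696 4.4448 7.9856] v=[-0.7520 1.4240 -2.6720]
Step 3: x=[2.5662 4.8042 7.4296] v=[-1.0170 1.7971 -2.7802]
Step 4: x=[2.3323 5.1791 6.8885] v=[-1.1694 1.8746 -2.7053]
Step 5: x=[2.0923 5.5085 6.3991] v=[-1.2000 1.6471 -2.4472]
Step 6: x=[1.8689 5.7369 5.9940] v=[-1.1168 1.1420 -2.0253]
Step 7: x=[1.6803 5.8209 5.6987] v=[-0.9432 0.4198 -1.4767]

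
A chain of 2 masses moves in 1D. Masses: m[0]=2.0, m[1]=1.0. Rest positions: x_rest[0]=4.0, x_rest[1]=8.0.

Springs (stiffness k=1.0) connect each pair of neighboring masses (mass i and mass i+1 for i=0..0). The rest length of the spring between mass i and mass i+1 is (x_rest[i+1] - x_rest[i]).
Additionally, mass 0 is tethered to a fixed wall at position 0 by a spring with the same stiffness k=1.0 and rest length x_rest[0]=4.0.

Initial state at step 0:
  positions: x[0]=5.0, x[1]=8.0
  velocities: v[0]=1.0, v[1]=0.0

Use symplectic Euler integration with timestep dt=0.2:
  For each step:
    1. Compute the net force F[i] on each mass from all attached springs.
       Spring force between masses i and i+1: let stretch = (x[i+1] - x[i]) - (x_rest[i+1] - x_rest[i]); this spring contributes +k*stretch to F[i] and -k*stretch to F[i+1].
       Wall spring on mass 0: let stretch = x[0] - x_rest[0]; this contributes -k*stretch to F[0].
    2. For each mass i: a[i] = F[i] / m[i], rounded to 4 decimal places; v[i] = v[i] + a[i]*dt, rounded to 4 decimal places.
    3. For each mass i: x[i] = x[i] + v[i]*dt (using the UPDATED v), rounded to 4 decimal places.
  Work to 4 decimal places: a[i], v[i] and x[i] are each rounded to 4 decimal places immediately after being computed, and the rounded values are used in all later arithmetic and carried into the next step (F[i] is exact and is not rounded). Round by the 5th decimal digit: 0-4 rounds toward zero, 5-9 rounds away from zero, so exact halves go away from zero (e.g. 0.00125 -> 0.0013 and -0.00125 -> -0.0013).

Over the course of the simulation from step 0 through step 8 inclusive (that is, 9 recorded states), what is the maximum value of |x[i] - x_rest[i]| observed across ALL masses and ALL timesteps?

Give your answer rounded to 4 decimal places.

Answer: 1.3891

Derivation:
Step 0: x=[5.0000 8.0000] v=[1.0000 0.0000]
Step 1: x=[5.1600 8.0400] v=[0.8000 0.2000]
Step 2: x=[5.2744 8.1248] v=[0.5720 0.4240]
Step 3: x=[5.3403 8.2556] v=[0.3296 0.6539]
Step 4: x=[5.3577 8.4298] v=[0.0871 0.8708]
Step 5: x=[5.3294 8.6411] v=[-0.1415 1.0564]
Step 6: x=[5.2607 8.8799] v=[-0.3433 1.1941]
Step 7: x=[5.1592 9.1340] v=[-0.5075 1.2703]
Step 8: x=[5.0340 9.3891] v=[-0.6259 1.2753]
Max displacement = 1.3891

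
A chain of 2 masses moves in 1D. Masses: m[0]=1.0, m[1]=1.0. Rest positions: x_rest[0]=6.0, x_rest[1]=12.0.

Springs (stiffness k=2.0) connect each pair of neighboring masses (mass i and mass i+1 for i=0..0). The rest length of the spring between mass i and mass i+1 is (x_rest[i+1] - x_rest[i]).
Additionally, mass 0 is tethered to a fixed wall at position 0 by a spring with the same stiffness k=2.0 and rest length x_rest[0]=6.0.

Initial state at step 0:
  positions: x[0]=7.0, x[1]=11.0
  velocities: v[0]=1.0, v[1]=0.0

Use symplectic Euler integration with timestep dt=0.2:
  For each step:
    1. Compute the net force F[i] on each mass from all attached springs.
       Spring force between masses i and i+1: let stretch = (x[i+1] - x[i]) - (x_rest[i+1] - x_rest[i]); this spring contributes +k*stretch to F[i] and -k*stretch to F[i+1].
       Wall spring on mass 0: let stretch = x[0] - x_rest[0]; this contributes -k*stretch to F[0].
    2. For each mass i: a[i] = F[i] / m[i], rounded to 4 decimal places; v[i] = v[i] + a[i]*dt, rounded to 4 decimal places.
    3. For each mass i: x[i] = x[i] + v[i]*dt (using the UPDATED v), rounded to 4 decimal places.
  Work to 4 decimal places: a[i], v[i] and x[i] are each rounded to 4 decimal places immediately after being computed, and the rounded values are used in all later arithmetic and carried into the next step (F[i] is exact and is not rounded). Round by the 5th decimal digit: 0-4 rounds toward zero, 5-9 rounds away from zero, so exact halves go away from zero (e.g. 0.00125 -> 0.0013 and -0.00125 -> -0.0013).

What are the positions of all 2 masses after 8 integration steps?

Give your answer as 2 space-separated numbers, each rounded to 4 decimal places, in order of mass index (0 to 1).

Answer: 5.2759 13.1153

Derivation:
Step 0: x=[7.0000 11.0000] v=[1.0000 0.0000]
Step 1: x=[6.9600 11.1600] v=[-0.2000 0.8000]
Step 2: x=[6.6992 11.4640] v=[-1.3040 1.5200]
Step 3: x=[6.2836 11.8668] v=[-2.0778 2.0141]
Step 4: x=[5.8120 12.3030] v=[-2.3580 2.1808]
Step 5: x=[5.3947 12.6999] v=[-2.0864 1.9844]
Step 6: x=[5.1303 12.9924] v=[-1.3222 1.4623]
Step 7: x=[5.0844 13.1359] v=[-0.2295 0.7175]
Step 8: x=[5.2759 13.1153] v=[0.9573 -0.1031]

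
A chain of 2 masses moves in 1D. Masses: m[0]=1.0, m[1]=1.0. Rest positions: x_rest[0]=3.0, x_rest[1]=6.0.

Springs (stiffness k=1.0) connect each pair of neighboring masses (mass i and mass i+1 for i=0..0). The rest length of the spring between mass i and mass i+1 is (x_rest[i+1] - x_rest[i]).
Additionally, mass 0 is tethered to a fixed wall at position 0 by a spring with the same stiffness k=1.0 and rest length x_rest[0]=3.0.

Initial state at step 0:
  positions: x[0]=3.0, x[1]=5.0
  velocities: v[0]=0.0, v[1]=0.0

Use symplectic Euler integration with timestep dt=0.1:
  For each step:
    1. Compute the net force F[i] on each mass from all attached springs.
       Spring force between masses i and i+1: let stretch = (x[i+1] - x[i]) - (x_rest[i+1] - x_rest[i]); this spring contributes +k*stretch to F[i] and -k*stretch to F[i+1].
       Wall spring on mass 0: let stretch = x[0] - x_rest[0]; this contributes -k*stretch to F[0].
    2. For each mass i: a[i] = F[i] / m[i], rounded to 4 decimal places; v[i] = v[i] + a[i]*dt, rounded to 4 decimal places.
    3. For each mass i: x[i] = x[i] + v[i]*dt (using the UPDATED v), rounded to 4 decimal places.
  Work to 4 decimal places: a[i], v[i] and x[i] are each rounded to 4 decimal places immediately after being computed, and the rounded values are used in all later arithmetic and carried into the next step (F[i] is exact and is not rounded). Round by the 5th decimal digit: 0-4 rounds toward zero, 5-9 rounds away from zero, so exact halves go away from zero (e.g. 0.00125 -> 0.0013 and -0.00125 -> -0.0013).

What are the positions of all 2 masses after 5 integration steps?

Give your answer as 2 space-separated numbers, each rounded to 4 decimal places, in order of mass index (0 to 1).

Answer: 2.8603 5.1431

Derivation:
Step 0: x=[3.0000 5.0000] v=[0.0000 0.0000]
Step 1: x=[2.9900 5.0100] v=[-0.1000 0.1000]
Step 2: x=[2.9703 5.0298] v=[-0.1970 0.1980]
Step 3: x=[2.9415 5.0590] v=[-0.2881 0.2921]
Step 4: x=[2.9045 5.0970] v=[-0.3705 0.3804]
Step 5: x=[2.8603 5.1431] v=[-0.4417 0.4612]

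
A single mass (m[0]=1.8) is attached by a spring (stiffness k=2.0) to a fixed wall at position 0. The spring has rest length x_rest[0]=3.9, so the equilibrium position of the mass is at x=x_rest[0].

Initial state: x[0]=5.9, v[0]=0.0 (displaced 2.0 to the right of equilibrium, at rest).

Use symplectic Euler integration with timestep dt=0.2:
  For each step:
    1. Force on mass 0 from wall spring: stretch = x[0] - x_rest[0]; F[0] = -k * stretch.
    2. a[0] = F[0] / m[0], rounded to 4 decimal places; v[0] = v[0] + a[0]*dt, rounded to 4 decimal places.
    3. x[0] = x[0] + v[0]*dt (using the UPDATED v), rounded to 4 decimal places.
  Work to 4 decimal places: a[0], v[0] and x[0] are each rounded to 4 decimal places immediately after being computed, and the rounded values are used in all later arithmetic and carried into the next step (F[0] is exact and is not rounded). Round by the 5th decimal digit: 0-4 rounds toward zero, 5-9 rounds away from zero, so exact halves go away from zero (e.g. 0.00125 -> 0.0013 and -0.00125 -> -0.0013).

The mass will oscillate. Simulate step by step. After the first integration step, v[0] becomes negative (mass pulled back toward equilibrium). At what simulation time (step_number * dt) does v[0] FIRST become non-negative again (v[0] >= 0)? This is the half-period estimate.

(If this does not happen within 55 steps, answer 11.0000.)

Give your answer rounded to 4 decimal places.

Step 0: x=[5.9000] v=[0.0000]
Step 1: x=[5.8111] v=[-0.4444]
Step 2: x=[5.6373] v=[-0.8691]
Step 3: x=[5.3863] v=[-1.2552]
Step 4: x=[5.0692] v=[-1.5855]
Step 5: x=[4.7001] v=[-1.8453]
Step 6: x=[4.2955] v=[-2.0231]
Step 7: x=[3.8733] v=[-2.1110]
Step 8: x=[3.4523] v=[-2.1051]
Step 9: x=[3.0512] v=[-2.0056]
Step 10: x=[2.6878] v=[-1.8170]
Step 11: x=[2.3783] v=[-1.5476]
Step 12: x=[2.1364] v=[-1.2094]
Step 13: x=[1.9729] v=[-0.8175]
Step 14: x=[1.8950] v=[-0.3893]
Step 15: x=[1.9063] v=[0.0563]
First v>=0 after going negative at step 15, time=3.0000

Answer: 3.0000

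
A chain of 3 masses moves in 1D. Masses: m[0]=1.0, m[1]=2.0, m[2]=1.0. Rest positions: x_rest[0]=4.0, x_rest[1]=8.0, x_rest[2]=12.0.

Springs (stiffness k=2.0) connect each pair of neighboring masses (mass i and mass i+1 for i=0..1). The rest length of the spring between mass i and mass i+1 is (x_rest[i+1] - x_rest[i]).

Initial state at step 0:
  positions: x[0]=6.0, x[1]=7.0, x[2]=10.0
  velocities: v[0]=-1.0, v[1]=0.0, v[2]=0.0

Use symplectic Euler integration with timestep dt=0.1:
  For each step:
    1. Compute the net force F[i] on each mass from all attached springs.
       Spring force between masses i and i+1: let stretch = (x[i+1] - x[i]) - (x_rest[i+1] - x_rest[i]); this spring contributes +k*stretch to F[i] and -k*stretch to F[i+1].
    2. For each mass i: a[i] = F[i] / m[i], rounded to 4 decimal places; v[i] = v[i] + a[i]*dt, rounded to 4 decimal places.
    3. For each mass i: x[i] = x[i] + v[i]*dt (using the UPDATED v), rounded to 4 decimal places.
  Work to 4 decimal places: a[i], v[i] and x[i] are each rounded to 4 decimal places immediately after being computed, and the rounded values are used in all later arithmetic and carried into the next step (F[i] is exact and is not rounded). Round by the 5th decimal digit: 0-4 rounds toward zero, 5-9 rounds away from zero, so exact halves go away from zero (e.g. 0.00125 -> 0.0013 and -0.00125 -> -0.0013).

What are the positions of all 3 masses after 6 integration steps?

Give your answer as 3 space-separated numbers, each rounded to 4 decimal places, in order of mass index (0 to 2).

Step 0: x=[6.0000 7.0000 10.0000] v=[-1.0000 0.0000 0.0000]
Step 1: x=[5.8400 7.0200 10.0200] v=[-1.6000 0.2000 0.2000]
Step 2: x=[5.6236 7.0582 10.0600] v=[-2.1640 0.3820 0.4000]
Step 3: x=[5.3559 7.1121 10.1200] v=[-2.6771 0.5387 0.5996]
Step 4: x=[5.0433 7.1785 10.1998] v=[-3.1259 0.6639 0.7980]
Step 5: x=[4.6934 7.2538 10.2992] v=[-3.4989 0.7525 0.9937]
Step 6: x=[4.3147 7.3339 10.4177] v=[-3.7868 0.8010 1.1846]

Answer: 4.3147 7.3339 10.4177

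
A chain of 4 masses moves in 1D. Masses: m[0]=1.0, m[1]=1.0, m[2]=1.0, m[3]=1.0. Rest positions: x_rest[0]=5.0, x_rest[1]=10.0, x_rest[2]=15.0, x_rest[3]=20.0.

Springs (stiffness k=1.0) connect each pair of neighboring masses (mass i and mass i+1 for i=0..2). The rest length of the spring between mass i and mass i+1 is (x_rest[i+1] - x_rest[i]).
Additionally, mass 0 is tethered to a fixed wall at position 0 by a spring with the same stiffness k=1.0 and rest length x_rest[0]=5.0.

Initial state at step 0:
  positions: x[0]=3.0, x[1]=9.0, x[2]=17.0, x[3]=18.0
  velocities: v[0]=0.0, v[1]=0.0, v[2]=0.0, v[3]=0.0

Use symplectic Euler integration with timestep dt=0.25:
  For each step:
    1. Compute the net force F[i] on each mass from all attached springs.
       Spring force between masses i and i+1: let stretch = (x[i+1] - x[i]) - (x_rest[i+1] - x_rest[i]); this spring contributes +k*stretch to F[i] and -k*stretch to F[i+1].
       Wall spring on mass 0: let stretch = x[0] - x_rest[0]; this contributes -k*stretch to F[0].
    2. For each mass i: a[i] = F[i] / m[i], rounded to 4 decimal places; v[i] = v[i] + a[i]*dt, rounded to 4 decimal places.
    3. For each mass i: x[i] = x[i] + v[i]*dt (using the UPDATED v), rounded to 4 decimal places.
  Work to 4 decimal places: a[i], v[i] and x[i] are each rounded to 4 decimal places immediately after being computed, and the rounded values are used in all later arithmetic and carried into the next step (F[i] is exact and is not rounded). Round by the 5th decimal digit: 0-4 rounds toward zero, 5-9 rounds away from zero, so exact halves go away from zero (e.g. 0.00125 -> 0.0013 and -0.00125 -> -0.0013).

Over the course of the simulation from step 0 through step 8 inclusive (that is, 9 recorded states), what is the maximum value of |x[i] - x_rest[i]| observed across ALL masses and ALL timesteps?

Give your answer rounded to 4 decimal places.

Answer: 3.0101

Derivation:
Step 0: x=[3.0000 9.0000 17.0000 18.0000] v=[0.0000 0.0000 0.0000 0.0000]
Step 1: x=[3.1875 9.1250 16.5625 18.2500] v=[0.7500 0.5000 -1.7500 1.0000]
Step 2: x=[3.5469 9.3438 15.7656 18.7070] v=[1.4375 0.8750 -3.1875 1.8281]
Step 3: x=[4.0469 9.6016 14.7512 19.2927] v=[2.0000 1.0312 -4.0576 2.3428]
Step 4: x=[4.6412 9.8341 13.6988 19.9071] v=[2.3770 0.9299 -4.2096 2.4574]
Step 5: x=[5.2699 9.9836 12.7929 20.4459] v=[2.5149 0.5979 -3.6237 2.1553]
Step 6: x=[5.8639 10.0141 12.1897 20.8189] v=[2.3759 0.1218 -2.4128 1.4921]
Step 7: x=[6.3508 9.9211 11.9899 20.9651] v=[1.9475 -0.3719 -0.7994 0.5848]
Step 8: x=[6.6639 9.7343 12.2217 20.8629] v=[1.2524 -0.7473 0.9272 -0.4090]
Max displacement = 3.0101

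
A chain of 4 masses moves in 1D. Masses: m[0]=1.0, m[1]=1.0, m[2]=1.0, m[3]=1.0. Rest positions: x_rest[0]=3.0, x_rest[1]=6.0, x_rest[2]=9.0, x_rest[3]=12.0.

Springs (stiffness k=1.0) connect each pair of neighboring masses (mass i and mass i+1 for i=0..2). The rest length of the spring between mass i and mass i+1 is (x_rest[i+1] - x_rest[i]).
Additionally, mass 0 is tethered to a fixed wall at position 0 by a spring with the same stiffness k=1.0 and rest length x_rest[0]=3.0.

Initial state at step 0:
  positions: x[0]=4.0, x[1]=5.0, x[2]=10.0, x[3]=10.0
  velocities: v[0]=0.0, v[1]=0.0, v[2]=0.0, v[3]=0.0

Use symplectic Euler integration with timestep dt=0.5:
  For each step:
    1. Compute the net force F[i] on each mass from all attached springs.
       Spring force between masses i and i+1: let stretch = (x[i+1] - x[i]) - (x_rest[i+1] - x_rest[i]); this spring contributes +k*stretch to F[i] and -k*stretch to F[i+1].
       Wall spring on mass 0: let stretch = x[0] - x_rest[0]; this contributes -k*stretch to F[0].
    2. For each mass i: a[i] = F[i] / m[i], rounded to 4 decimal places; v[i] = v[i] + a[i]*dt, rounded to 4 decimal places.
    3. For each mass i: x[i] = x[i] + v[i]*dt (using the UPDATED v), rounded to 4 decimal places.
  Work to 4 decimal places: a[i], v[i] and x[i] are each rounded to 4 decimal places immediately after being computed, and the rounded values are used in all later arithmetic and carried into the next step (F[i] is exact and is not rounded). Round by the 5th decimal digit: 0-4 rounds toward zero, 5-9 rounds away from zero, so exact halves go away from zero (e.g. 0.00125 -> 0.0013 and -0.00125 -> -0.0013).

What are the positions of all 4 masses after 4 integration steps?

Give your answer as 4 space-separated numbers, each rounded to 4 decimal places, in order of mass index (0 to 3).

Answer: 2.4493 5.6250 7.8751 12.4103

Derivation:
Step 0: x=[4.0000 5.0000 10.0000 10.0000] v=[0.0000 0.0000 0.0000 0.0000]
Step 1: x=[3.2500 6.0000 8.7500 10.7500] v=[-1.5000 2.0000 -2.5000 1.5000]
Step 2: x=[2.3750 7.0000 7.3125 11.7500] v=[-1.7500 2.0000 -2.8750 2.0000]
Step 3: x=[2.0625 6.9219 6.9063 12.3907] v=[-0.6250 -0.1563 -0.8125 1.2813]
Step 4: x=[2.4493 5.6250 7.8751 12.4103] v=[0.7735 -2.5938 1.9375 0.0391]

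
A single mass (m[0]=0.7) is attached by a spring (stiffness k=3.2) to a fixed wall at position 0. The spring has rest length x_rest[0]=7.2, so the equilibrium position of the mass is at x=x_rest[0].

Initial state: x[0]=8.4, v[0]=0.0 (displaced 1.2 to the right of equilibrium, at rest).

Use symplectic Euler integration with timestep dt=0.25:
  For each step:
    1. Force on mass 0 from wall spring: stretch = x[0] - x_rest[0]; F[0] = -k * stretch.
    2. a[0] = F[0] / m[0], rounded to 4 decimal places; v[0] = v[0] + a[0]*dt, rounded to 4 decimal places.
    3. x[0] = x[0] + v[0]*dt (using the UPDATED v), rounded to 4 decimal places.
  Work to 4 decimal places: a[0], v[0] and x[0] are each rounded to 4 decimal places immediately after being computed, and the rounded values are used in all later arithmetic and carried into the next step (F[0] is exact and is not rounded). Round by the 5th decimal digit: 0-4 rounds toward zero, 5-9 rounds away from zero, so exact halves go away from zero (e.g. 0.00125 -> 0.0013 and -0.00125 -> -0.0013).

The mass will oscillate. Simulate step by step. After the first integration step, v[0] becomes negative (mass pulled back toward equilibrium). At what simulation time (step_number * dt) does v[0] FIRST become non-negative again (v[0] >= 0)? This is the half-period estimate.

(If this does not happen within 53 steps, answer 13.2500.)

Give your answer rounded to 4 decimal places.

Answer: 1.5000

Derivation:
Step 0: x=[8.4000] v=[0.0000]
Step 1: x=[8.0572] v=[-1.3714]
Step 2: x=[7.4694] v=[-2.3511]
Step 3: x=[6.8047] v=[-2.6590]
Step 4: x=[6.2529] v=[-2.2072]
Step 5: x=[5.9717] v=[-1.1248]
Step 6: x=[6.0415] v=[0.2790]
First v>=0 after going negative at step 6, time=1.5000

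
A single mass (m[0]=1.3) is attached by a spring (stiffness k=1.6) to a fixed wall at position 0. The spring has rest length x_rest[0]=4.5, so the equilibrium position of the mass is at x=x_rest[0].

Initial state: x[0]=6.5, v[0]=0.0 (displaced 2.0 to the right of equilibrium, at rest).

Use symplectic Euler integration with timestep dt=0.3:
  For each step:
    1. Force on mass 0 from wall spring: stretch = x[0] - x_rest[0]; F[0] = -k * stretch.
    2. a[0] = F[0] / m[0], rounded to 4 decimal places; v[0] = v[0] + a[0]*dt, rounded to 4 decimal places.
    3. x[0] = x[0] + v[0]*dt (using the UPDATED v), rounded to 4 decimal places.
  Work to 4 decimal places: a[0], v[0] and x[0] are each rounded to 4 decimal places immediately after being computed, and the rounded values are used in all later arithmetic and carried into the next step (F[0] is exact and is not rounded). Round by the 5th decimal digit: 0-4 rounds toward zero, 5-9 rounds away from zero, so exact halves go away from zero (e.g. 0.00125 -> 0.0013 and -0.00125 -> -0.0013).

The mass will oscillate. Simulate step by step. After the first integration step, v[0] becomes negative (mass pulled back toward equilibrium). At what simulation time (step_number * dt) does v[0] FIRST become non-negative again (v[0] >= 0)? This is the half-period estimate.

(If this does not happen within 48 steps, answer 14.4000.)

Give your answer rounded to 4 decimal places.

Answer: 3.0000

Derivation:
Step 0: x=[6.5000] v=[0.0000]
Step 1: x=[6.2785] v=[-0.7385]
Step 2: x=[5.8599] v=[-1.3952]
Step 3: x=[5.2907] v=[-1.8973]
Step 4: x=[4.6339] v=[-2.1893]
Step 5: x=[3.9623] v=[-2.2387]
Step 6: x=[3.3502] v=[-2.0402]
Step 7: x=[2.8655] v=[-1.6157]
Step 8: x=[2.5618] v=[-1.0122]
Step 9: x=[2.4728] v=[-0.2966]
Step 10: x=[2.6084] v=[0.4519]
First v>=0 after going negative at step 10, time=3.0000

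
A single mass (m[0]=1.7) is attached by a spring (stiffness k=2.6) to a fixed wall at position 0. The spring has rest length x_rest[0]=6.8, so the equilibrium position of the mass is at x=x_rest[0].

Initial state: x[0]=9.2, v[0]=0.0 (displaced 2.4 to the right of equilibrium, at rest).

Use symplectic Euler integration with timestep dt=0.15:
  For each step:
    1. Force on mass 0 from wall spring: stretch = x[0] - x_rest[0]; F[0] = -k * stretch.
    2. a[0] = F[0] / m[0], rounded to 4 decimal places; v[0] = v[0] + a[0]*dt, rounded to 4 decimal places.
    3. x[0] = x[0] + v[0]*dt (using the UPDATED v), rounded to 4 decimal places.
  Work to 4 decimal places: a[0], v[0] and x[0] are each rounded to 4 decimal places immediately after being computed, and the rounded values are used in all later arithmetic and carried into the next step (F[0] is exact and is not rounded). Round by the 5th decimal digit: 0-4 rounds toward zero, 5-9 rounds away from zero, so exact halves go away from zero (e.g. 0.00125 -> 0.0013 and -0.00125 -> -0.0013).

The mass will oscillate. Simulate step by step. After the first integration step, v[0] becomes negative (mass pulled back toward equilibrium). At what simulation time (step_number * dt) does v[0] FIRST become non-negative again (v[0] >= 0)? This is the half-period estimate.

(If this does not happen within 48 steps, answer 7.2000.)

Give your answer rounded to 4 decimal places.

Step 0: x=[9.2000] v=[0.0000]
Step 1: x=[9.1174] v=[-0.5506]
Step 2: x=[8.9551] v=[-1.0822]
Step 3: x=[8.7186] v=[-1.5766]
Step 4: x=[8.4161] v=[-2.0167]
Step 5: x=[8.0580] v=[-2.3875]
Step 6: x=[7.6566] v=[-2.6761]
Step 7: x=[7.2257] v=[-2.8726]
Step 8: x=[6.7802] v=[-2.9703]
Step 9: x=[6.3353] v=[-2.9658]
Step 10: x=[5.9064] v=[-2.8592]
Step 11: x=[5.5083] v=[-2.6542]
Step 12: x=[5.1546] v=[-2.3579]
Step 13: x=[4.8575] v=[-1.9804]
Step 14: x=[4.6273] v=[-1.5348]
Step 15: x=[4.4718] v=[-1.0364]
Step 16: x=[4.3965] v=[-0.5023]
Step 17: x=[4.4039] v=[0.0491]
First v>=0 after going negative at step 17, time=2.5500

Answer: 2.5500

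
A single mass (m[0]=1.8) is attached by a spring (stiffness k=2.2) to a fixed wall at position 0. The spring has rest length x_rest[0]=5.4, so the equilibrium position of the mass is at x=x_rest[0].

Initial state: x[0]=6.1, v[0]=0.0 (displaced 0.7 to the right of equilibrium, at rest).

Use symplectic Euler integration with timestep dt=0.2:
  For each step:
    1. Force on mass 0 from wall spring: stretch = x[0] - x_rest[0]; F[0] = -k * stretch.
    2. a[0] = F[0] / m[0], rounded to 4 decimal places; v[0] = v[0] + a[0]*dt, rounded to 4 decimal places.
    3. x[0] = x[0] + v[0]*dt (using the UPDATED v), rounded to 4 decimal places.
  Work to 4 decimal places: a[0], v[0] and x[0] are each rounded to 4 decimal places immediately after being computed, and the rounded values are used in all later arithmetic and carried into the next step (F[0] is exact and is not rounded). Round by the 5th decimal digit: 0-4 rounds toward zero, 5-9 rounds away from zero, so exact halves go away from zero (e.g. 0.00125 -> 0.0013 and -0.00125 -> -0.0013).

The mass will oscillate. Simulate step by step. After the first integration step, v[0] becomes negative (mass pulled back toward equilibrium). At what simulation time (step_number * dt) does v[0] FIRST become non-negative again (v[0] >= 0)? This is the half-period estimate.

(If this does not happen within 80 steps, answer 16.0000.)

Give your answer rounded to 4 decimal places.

Step 0: x=[6.1000] v=[0.0000]
Step 1: x=[6.0658] v=[-0.1711]
Step 2: x=[5.9990] v=[-0.3339]
Step 3: x=[5.9029] v=[-0.4803]
Step 4: x=[5.7823] v=[-0.6032]
Step 5: x=[5.6430] v=[-0.6967]
Step 6: x=[5.4918] v=[-0.7561]
Step 7: x=[5.3361] v=[-0.7785]
Step 8: x=[5.1835] v=[-0.7629]
Step 9: x=[5.0415] v=[-0.7100]
Step 10: x=[4.9170] v=[-0.6224]
Step 11: x=[4.8161] v=[-0.5043]
Step 12: x=[4.7438] v=[-0.3616]
Step 13: x=[4.7036] v=[-0.2012]
Step 14: x=[4.6974] v=[-0.0310]
Step 15: x=[4.7255] v=[0.1407]
First v>=0 after going negative at step 15, time=3.0000

Answer: 3.0000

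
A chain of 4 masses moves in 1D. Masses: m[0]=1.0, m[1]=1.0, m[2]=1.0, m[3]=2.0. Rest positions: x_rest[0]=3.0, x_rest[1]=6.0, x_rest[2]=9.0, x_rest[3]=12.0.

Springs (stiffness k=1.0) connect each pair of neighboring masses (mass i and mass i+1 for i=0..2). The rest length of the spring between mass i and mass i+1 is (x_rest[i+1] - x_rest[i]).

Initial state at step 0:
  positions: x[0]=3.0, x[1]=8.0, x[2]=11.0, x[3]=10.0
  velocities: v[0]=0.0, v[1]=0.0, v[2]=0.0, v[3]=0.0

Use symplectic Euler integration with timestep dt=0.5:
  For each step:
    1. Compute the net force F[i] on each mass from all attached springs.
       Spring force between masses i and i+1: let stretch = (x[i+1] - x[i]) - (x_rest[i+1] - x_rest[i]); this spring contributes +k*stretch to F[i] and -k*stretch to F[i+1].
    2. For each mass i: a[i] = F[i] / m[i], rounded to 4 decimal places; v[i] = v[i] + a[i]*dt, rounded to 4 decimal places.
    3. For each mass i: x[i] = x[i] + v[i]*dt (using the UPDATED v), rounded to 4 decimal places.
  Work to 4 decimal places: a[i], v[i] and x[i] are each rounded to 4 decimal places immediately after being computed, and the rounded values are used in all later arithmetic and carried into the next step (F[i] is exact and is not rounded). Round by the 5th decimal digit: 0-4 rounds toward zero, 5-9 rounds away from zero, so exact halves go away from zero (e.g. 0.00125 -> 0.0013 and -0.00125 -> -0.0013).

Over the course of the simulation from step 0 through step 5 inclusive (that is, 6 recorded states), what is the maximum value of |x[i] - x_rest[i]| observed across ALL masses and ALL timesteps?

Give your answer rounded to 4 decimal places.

Step 0: x=[3.0000 8.0000 11.0000 10.0000] v=[0.0000 0.0000 0.0000 0.0000]
Step 1: x=[3.5000 7.5000 10.0000 10.5000] v=[1.0000 -1.0000 -2.0000 1.0000]
Step 2: x=[4.2500 6.6250 8.5000 11.3125] v=[1.5000 -1.7500 -3.0000 1.6250]
Step 3: x=[4.8438 5.6250 7.2344 12.1485] v=[1.1875 -2.0000 -2.5313 1.6719]
Step 4: x=[4.8829 4.8321 6.7949 12.7452] v=[0.0781 -1.5859 -0.8790 1.1934]
Step 5: x=[4.1593 4.5426 7.3523 12.9731] v=[-1.4473 -0.5791 1.1148 0.4558]
Max displacement = 2.2051

Answer: 2.2051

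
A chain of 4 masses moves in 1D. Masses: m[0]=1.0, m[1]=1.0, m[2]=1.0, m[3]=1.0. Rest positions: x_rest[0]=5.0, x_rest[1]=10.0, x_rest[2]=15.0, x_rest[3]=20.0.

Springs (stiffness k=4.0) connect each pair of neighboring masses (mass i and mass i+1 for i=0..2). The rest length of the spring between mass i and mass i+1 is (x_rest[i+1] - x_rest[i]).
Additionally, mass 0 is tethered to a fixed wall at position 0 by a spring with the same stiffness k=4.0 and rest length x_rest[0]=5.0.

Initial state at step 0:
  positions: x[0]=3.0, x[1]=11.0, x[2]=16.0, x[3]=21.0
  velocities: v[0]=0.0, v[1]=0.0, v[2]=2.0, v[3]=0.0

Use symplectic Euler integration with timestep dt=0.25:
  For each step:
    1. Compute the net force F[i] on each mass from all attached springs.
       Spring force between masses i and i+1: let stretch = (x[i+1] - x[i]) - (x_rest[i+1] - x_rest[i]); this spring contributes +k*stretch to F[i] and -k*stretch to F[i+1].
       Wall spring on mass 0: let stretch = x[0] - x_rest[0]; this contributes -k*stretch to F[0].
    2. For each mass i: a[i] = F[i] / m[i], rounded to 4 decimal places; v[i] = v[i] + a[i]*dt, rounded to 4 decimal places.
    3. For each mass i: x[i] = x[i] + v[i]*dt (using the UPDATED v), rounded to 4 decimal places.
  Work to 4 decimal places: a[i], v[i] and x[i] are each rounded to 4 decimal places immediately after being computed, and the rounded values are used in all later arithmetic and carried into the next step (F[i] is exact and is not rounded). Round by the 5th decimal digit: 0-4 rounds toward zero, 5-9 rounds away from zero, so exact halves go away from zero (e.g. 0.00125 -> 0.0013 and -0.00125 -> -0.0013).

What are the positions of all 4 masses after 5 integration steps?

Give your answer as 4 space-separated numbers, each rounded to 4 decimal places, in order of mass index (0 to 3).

Answer: 6.2422 12.0264 14.9024 21.3369

Derivation:
Step 0: x=[3.0000 11.0000 16.0000 21.0000] v=[0.0000 0.0000 2.0000 0.0000]
Step 1: x=[4.2500 10.2500 16.5000 21.0000] v=[5.0000 -3.0000 2.0000 0.0000]
Step 2: x=[5.9375 9.5625 16.5625 21.1250] v=[6.7500 -2.7500 0.2500 0.5000]
Step 3: x=[7.0469 9.7188 16.0156 21.3594] v=[4.4375 0.6250 -2.1875 0.9375]
Step 4: x=[7.0625 10.7813 15.2305 21.5078] v=[0.0625 4.2499 -3.1405 0.5937]
Step 5: x=[6.2422 12.0264 14.9024 21.3369] v=[-3.2812 4.9803 -1.3124 -0.6836]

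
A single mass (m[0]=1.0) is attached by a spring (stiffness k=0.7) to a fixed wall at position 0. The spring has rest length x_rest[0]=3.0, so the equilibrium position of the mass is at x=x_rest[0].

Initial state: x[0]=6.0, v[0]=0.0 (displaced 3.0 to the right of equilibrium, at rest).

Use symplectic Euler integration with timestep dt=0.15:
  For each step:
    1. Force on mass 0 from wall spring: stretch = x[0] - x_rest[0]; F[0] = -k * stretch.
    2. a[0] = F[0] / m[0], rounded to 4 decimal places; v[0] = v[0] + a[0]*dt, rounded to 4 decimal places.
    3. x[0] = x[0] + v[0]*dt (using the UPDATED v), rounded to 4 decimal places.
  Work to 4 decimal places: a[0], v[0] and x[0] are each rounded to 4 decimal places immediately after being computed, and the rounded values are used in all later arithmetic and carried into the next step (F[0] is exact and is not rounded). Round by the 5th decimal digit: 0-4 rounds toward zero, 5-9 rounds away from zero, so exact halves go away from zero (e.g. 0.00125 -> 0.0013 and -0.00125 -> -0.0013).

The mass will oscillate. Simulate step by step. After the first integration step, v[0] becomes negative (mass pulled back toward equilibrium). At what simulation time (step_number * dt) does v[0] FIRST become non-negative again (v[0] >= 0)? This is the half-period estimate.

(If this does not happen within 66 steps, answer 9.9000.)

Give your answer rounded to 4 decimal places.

Answer: 3.9000

Derivation:
Step 0: x=[6.0000] v=[0.0000]
Step 1: x=[5.9528] v=[-0.3150]
Step 2: x=[5.8590] v=[-0.6251]
Step 3: x=[5.7202] v=[-0.9253]
Step 4: x=[5.5386] v=[-1.2109]
Step 5: x=[5.3170] v=[-1.4775]
Step 6: x=[5.0589] v=[-1.7208]
Step 7: x=[4.7684] v=[-1.9370]
Step 8: x=[4.4500] v=[-2.1227]
Step 9: x=[4.1088] v=[-2.2750]
Step 10: x=[3.7501] v=[-2.3914]
Step 11: x=[3.3796] v=[-2.4702]
Step 12: x=[3.0031] v=[-2.5101]
Step 13: x=[2.6265] v=[-2.5104]
Step 14: x=[2.2558] v=[-2.4712]
Step 15: x=[1.8968] v=[-2.3931]
Step 16: x=[1.5552] v=[-2.2773]
Step 17: x=[1.2364] v=[-2.1256]
Step 18: x=[0.9453] v=[-1.9404]
Step 19: x=[0.6866] v=[-1.7247]
Step 20: x=[0.4643] v=[-1.4818]
Step 21: x=[0.2820] v=[-1.2156]
Step 22: x=[0.1425] v=[-0.9302]
Step 23: x=[0.0480] v=[-0.6302]
Step 24: x=[0.0000] v=[-0.3202]
Step 25: x=[-0.0008] v=[-0.0052]
Step 26: x=[0.0457] v=[0.3099]
First v>=0 after going negative at step 26, time=3.9000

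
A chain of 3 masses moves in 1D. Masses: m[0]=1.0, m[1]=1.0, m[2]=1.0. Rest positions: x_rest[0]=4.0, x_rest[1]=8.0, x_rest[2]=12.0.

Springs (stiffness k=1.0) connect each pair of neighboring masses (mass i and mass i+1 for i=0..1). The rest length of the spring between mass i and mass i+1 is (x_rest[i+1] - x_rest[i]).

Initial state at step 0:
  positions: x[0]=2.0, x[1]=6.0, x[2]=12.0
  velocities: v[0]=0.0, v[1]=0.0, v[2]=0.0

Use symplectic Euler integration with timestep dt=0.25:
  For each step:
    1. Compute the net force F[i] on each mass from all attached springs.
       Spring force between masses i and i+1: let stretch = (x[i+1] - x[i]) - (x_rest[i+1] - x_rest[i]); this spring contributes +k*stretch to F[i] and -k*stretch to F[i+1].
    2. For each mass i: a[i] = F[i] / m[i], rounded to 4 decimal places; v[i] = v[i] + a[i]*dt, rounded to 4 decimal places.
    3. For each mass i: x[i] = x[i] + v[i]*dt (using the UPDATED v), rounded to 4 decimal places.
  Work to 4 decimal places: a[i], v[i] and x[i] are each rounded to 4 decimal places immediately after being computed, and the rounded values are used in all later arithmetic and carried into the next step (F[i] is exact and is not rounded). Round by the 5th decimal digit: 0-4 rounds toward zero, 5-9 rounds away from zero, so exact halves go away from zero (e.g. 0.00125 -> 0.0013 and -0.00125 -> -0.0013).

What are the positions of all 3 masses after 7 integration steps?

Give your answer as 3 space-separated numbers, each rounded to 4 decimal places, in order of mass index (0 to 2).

Answer: 2.6351 7.3437 10.0216

Derivation:
Step 0: x=[2.0000 6.0000 12.0000] v=[0.0000 0.0000 0.0000]
Step 1: x=[2.0000 6.1250 11.8750] v=[0.0000 0.5000 -0.5000]
Step 2: x=[2.0078 6.3516 11.6406] v=[0.0313 0.9063 -0.9375]
Step 3: x=[2.0371 6.6373 11.3257] v=[0.1173 1.1426 -1.2598]
Step 4: x=[2.1040 6.9285 10.9677] v=[0.2674 1.1647 -1.4319]
Step 5: x=[2.2224 7.1706 10.6073] v=[0.4735 0.9684 -1.4417]
Step 6: x=[2.4001 7.3182 10.2821] v=[0.7106 0.5905 -1.3009]
Step 7: x=[2.6351 7.3437 10.0216] v=[0.9401 0.1020 -1.0419]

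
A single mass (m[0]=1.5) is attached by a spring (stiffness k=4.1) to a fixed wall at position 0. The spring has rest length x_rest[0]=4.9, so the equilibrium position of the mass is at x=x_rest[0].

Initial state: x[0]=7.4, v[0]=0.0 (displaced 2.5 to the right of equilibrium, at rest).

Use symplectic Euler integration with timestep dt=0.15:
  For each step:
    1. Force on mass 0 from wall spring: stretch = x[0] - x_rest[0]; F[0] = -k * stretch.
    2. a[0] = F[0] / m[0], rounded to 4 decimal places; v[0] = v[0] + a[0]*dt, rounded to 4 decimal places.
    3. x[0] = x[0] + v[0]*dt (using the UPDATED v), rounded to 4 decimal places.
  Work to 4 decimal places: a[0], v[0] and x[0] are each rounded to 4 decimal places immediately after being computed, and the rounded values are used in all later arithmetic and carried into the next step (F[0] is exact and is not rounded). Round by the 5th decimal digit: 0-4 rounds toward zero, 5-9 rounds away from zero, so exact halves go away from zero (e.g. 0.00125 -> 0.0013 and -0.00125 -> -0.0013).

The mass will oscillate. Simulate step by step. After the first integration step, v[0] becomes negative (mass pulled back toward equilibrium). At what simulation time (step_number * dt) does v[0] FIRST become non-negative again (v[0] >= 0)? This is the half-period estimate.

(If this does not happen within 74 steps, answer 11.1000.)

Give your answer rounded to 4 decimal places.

Step 0: x=[7.4000] v=[0.0000]
Step 1: x=[7.2463] v=[-1.0250]
Step 2: x=[6.9483] v=[-1.9870]
Step 3: x=[6.5243] v=[-2.8268]
Step 4: x=[6.0004] v=[-3.4928]
Step 5: x=[5.4088] v=[-3.9440]
Step 6: x=[4.7859] v=[-4.1526]
Step 7: x=[4.1700] v=[-4.1058]
Step 8: x=[3.5990] v=[-3.8065]
Step 9: x=[3.1080] v=[-3.2731]
Step 10: x=[2.7272] v=[-2.5384]
Step 11: x=[2.4801] v=[-1.6476]
Step 12: x=[2.3818] v=[-0.6554]
Step 13: x=[2.4384] v=[0.3771]
First v>=0 after going negative at step 13, time=1.9500

Answer: 1.9500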